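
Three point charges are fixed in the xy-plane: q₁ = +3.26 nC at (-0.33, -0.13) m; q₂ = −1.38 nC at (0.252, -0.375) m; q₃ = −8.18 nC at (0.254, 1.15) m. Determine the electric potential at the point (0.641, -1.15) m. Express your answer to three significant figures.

Electric potential is a scalar, so the contributions from each charge add algebraically: V = Σ kqᵢ/rᵢ.
Distances from the field point to each charge: r₁ = 1.41 m, r₂ = 0.867 m, r₃ = 2.33 m.
V = k[(3.26×10⁻⁹)/(1.41) + (-1.38×10⁻⁹)/(0.867) + (-8.18×10⁻⁹)/(2.33)] = -25.0 V.

-25.0 V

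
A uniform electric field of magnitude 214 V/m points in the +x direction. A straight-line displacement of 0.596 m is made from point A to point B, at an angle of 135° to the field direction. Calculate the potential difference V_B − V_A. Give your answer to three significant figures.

90.2 V

Only the component of displacement along E changes the potential: ΔV = −E·d·cosθ.
ΔV = −(214 V/m)(0.596 m)cos135° = 90.2 V.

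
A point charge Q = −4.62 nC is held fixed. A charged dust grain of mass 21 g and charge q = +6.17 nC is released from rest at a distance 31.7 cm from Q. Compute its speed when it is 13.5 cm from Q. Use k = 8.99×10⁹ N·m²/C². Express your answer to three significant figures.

0.0102 m/s

Only the electrostatic force acts, so mechanical energy is conserved: ½mv² = U₁ − U₂ = kQq(1/r₁ − 1/r₂).
U₁ − U₂ = (8.99×10⁹ N·m²/C²)(-4.62×10⁻⁹ C)(6.17×10⁻⁹ C)(1/0.317 − 1/0.135) = 1.09×10⁻⁶ J.
v = √(2·1.09×10⁻⁶/0.0210) = 0.0102 m/s.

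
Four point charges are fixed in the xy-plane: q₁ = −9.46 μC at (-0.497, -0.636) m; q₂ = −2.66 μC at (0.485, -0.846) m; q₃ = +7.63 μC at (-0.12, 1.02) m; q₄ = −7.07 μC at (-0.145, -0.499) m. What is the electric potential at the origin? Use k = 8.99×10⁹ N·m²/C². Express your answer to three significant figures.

-1.85×10⁵ V

The total potential is the scalar sum of each charge's contribution, V = Σ kqᵢ/rᵢ.
Distances from the field point to each charge: r₁ = 0.807 m, r₂ = 0.975 m, r₃ = 1.03 m, r₄ = 0.520 m.
V = k[(-9.46×10⁻⁶)/(0.807) + (-2.66×10⁻⁶)/(0.975) + (7.63×10⁻⁶)/(1.03) + (-7.07×10⁻⁶)/(0.520)] = -1.85×10⁵ V.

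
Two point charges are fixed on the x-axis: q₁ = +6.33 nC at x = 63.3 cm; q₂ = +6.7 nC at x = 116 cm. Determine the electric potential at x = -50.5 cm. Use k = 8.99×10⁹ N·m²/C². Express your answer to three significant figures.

The total potential is the scalar sum of each charge's contribution, V = Σ kqᵢ/rᵢ.
Distances from the field point to each charge: r₁ = 1.14 m, r₂ = 1.67 m.
V = k[(6.33×10⁻⁹)/(1.14) + (6.70×10⁻⁹)/(1.67)] = 86.2 V.

86.2 V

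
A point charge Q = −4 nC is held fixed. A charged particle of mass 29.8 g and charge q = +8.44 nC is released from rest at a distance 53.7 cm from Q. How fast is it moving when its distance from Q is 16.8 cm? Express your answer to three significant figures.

9.13×10⁻³ m/s

Only the electrostatic force acts, so mechanical energy is conserved: ½mv² = U₁ − U₂ = kQq(1/r₁ − 1/r₂).
U₁ − U₂ = (8.99×10⁹ N·m²/C²)(-4.00×10⁻⁹ C)(8.44×10⁻⁹ C)(1/0.537 − 1/0.168) = 1.24×10⁻⁶ J.
v = √(2·1.24×10⁻⁶/0.0298) = 9.13×10⁻³ m/s.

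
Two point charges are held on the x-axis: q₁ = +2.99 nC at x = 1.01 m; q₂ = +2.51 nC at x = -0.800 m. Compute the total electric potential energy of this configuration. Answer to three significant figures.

The assembly work is the sum of pairwise potential energies, U = Σ_{i<j} kqᵢqⱼ/rᵢⱼ.
Pair separations: r₁₂ = 1.81 m.
U = (3.73×10⁻⁸) = 3.73×10⁻⁸ J.

3.73×10⁻⁸ J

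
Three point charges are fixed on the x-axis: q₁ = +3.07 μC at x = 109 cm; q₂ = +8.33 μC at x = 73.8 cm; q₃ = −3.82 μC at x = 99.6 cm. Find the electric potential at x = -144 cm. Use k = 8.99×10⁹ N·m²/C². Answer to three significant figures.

The total potential is the scalar sum of each charge's contribution, V = Σ kqᵢ/rᵢ.
Distances from the field point to each charge: r₁ = 2.53 m, r₂ = 2.18 m, r₃ = 2.44 m.
V = k[(3.07×10⁻⁶)/(2.53) + (8.33×10⁻⁶)/(2.18) + (-3.82×10⁻⁶)/(2.44)] = 3.12×10⁴ V.

3.12×10⁴ V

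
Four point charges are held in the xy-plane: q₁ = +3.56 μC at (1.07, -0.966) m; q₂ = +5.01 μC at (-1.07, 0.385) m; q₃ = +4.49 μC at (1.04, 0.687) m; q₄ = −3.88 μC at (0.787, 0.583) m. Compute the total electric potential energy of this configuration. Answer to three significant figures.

-0.500 J

The work to assemble the configuration equals its total potential energy, U = Σ kqᵢqⱼ/rᵢⱼ over all pairs.
Pair separations: r₁₂ = 2.53 m, r₁₃ = 1.65 m, r₁₄ = 1.57 m, r₂₃ = 2.13 m, r₂₄ = 1.87 m, r₃₄ = 0.274 m.
Summing all 6 pair terms gives U = -0.500 J.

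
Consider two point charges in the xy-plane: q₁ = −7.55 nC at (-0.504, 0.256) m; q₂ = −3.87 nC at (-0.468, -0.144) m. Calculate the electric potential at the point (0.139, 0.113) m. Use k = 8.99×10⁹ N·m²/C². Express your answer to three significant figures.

The total potential is the scalar sum of each charge's contribution, V = Σ kqᵢ/rᵢ.
Distances from the field point to each charge: r₁ = 0.659 m, r₂ = 0.659 m.
V = k[(-7.55×10⁻⁹)/(0.659) + (-3.87×10⁻⁹)/(0.659)] = -156 V.

-156 V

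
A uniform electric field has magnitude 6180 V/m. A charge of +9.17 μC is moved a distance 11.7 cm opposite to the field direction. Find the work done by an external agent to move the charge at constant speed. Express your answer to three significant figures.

The potential change for a displacement 11.7 cm opposite to the field direction is ΔV = +Ed = 723 V.
W_ext = qΔV = 6.63×10⁻³ J.

6.63×10⁻³ J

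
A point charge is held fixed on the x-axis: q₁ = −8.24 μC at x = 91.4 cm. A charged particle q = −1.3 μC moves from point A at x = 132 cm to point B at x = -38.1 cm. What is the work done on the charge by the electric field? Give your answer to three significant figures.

The work done by the electric force is W_field = −ΔU = −q(V_B − V_A) = q(V_A − V_B).
At A: distance to the source charge is 0.406 m; V_A = kq₁/r = -1.82×10⁵ V.
At B: distance to the source charge is 1.29 m; V_B = kq₁/r = -5.72×10⁴ V.
ΔV = V_B − V_A = 1.25×10⁵ V.
W_field = −qΔV = −(-1.30×10⁻⁶ C)(1.25×10⁵ V) = 0.163 J.

0.163 J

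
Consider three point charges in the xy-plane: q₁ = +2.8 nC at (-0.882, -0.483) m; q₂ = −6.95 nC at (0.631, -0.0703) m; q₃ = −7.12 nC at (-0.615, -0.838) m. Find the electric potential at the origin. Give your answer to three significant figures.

-135 V

The total potential is the scalar sum of each charge's contribution, V = Σ kqᵢ/rᵢ.
Distances from the field point to each charge: r₁ = 1.01 m, r₂ = 0.635 m, r₃ = 1.04 m.
V = k[(2.80×10⁻⁹)/(1.01) + (-6.95×10⁻⁹)/(0.635) + (-7.12×10⁻⁹)/(1.04)] = -135 V.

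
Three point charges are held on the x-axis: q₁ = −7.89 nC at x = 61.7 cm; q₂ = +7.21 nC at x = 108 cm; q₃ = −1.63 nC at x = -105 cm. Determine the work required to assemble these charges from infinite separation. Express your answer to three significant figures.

The assembly work is the sum of pairwise potential energies, U = Σ_{i<j} kqᵢqⱼ/rᵢⱼ.
Pair separations: r₁₂ = 0.463 m, r₁₃ = 1.67 m, r₂₃ = 2.13 m.
U = (-1.10×10⁻⁶) + (6.94×10⁻⁸) + (-4.96×10⁻⁸) = -1.08×10⁻⁶ J.

-1.08×10⁻⁶ J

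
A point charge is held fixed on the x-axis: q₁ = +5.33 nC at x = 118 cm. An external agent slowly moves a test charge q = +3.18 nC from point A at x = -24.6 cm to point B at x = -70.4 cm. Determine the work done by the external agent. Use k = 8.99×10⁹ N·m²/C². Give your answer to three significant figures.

For quasistatic motion the external work equals the change in potential energy: W_ext = qΔV = q(V_B − V_A).
At A: distance to the source charge is 1.43 m; V_A = kq₁/r = 33.6 V.
At B: distance to the source charge is 1.88 m; V_B = kq₁/r = 25.4 V.
ΔV = V_B − V_A = -8.17 V.
W_ext = qΔV = (3.18×10⁻⁹ C)(-8.17 V) = -2.60×10⁻⁸ J.

-2.60×10⁻⁸ J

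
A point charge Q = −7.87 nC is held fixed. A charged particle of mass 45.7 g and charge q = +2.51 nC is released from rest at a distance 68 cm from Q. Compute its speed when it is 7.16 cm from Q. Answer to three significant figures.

9.85×10⁻³ m/s

Only the electrostatic force acts, so mechanical energy is conserved: ½mv² = U₁ − U₂ = kQq(1/r₁ − 1/r₂).
U₁ − U₂ = (8.99×10⁹ N·m²/C²)(-7.87×10⁻⁹ C)(2.51×10⁻⁹ C)(1/0.680 − 1/0.0716) = 2.22×10⁻⁶ J.
v = √(2·2.22×10⁻⁶/0.0457) = 9.85×10⁻³ m/s.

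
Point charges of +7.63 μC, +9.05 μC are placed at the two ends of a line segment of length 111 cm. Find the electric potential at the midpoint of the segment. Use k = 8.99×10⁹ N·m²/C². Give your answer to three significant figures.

2.70×10⁵ V

Electric potential is a scalar, so the contributions from each charge add algebraically: V = Σ kqᵢ/rᵢ.
Each charge is 0.555 m from the midpoint.
V = k[(7.63×10⁻⁶)/(0.555) + (9.05×10⁻⁶)/(0.555)] = 2.70×10⁵ V.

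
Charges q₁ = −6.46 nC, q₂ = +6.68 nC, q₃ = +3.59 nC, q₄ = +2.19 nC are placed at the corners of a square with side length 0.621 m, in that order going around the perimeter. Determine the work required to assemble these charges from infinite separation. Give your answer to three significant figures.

The assembly work is the sum of pairwise potential energies, U = Σ_{i<j} kqᵢqⱼ/rᵢⱼ.
The four side pairs have separation 0.621 m and the two diagonal pairs 0.878 m.
Summing all 6 pair terms gives U = -4.56×10⁻⁷ J.

-4.56×10⁻⁷ J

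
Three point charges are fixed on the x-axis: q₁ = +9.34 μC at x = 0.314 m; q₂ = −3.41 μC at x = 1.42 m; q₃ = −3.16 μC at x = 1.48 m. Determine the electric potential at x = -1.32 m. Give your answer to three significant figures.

The total potential is the scalar sum of each charge's contribution, V = Σ kqᵢ/rᵢ.
Distances from the field point to each charge: r₁ = 1.63 m, r₂ = 2.74 m, r₃ = 2.80 m.
V = k[(9.34×10⁻⁶)/(1.63) + (-3.41×10⁻⁶)/(2.74) + (-3.16×10⁻⁶)/(2.80)] = 3.01×10⁴ V.

3.01×10⁴ V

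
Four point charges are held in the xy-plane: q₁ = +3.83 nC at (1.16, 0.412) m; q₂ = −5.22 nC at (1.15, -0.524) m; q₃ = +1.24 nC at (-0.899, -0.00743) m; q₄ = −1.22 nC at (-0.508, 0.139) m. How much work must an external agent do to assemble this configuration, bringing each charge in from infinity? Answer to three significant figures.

The assembly work is the sum of pairwise potential energies, U = Σ_{i<j} kqᵢqⱼ/rᵢⱼ.
Pair separations: r₁₂ = 0.936 m, r₁₃ = 2.10 m, r₁₄ = 1.69 m, r₂₃ = 2.11 m, r₂₄ = 1.79 m, r₃₄ = 0.418 m.
Summing all 6 pair terms gives U = -2.25×10⁻⁷ J.

-2.25×10⁻⁷ J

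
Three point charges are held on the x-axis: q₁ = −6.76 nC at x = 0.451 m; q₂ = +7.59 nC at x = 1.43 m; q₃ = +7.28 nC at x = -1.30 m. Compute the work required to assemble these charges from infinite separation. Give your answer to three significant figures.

-5.42×10⁻⁷ J

The assembly work is the sum of pairwise potential energies, U = Σ_{i<j} kqᵢqⱼ/rᵢⱼ.
Pair separations: r₁₂ = 0.979 m, r₁₃ = 1.75 m, r₂₃ = 2.73 m.
U = (-4.71×10⁻⁷) + (-2.53×10⁻⁷) + (1.82×10⁻⁷) = -5.42×10⁻⁷ J.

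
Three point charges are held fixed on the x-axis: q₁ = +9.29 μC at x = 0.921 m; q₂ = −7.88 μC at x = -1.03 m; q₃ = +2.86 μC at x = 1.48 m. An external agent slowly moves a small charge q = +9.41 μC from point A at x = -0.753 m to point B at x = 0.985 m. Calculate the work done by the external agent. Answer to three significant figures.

For quasistatic motion the external work equals the change in potential energy: W_ext = qΔV = q(V_B − V_A).
At A: distances to the source charges are 1.67 m, 0.277 m, 2.23 m; V_A = Σ kqᵢ/rᵢ = -1.94×10⁵ V.
At B: distances to the source charges are 0.0640 m, 2.02 m, 0.495 m; V_B = Σ kqᵢ/rᵢ = 1.32×10⁶ V.
ΔV = V_B − V_A = 1.52×10⁶ V.
W_ext = qΔV = (9.41×10⁻⁶ C)(1.52×10⁶ V) = 14.3 J.

14.3 J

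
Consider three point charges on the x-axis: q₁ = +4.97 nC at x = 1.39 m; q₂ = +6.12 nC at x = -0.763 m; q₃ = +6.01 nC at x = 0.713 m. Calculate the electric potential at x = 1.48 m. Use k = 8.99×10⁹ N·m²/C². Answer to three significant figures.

591 V

The total potential is the scalar sum of each charge's contribution, V = Σ kqᵢ/rᵢ.
Distances from the field point to each charge: r₁ = 0.0900 m, r₂ = 2.24 m, r₃ = 0.767 m.
V = k[(4.97×10⁻⁹)/(0.0900) + (6.12×10⁻⁹)/(2.24) + (6.01×10⁻⁹)/(0.767)] = 591 V.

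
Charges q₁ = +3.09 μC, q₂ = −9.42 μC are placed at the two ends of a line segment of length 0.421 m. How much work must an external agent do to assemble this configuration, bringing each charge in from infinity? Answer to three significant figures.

-0.622 J

The assembly work is the sum of pairwise potential energies, U = Σ_{i<j} kqᵢqⱼ/rᵢⱼ.
The separation is r = 0.421 m.
U = (-0.622) = -0.622 J.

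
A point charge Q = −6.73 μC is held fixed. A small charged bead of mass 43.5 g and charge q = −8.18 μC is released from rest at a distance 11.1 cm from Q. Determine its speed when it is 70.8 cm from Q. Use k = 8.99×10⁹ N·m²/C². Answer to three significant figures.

13.1 m/s

Only the electrostatic force acts, so mechanical energy is conserved: ½mv² = U₁ − U₂ = kQq(1/r₁ − 1/r₂).
U₁ − U₂ = (8.99×10⁹ N·m²/C²)(-6.73×10⁻⁶ C)(-8.18×10⁻⁶ C)(1/0.111 − 1/0.708) = 3.76 J.
v = √(2·3.76/0.0435) = 13.1 m/s.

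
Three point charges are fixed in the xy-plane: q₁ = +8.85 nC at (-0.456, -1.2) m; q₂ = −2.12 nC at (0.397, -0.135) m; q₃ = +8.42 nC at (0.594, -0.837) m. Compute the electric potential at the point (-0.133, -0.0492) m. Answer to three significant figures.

The total potential is the scalar sum of each charge's contribution, V = Σ kqᵢ/rᵢ.
Distances from the field point to each charge: r₁ = 1.20 m, r₂ = 0.537 m, r₃ = 1.07 m.
V = k[(8.85×10⁻⁹)/(1.20) + (-2.12×10⁻⁹)/(0.537) + (8.42×10⁻⁹)/(1.07)] = 102 V.

102 V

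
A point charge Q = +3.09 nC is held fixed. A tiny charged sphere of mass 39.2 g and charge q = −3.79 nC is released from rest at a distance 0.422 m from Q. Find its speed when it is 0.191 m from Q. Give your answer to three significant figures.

3.92×10⁻³ m/s

Only the electrostatic force acts, so mechanical energy is conserved: ½mv² = U₁ − U₂ = kQq(1/r₁ − 1/r₂).
U₁ − U₂ = (8.99×10⁹ N·m²/C²)(3.09×10⁻⁹ C)(-3.79×10⁻⁹ C)(1/0.422 − 1/0.191) = 3.02×10⁻⁷ J.
v = √(2·3.02×10⁻⁷/0.0392) = 3.92×10⁻³ m/s.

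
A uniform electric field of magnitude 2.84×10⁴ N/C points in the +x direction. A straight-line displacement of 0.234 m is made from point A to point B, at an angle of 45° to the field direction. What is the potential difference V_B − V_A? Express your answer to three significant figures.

Only the component of displacement along E changes the potential: ΔV = −E·d·cosθ.
ΔV = −(2.84×10⁴ V/m)(0.234 m)cos45° = -4700 V.

-4700 V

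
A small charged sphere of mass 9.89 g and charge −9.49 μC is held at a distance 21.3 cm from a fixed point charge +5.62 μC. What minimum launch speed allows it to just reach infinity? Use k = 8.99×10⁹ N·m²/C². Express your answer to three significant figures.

To just escape, total mechanical energy must reach zero at infinity: ½mv²_min + U = 0, so ½mv²_min = −U = |kQq|/r.
|U| = |kQq|/r = (8.99×10⁹ N·m²/C²)(5.62×10⁻⁶)(9.49×10⁻⁶)/(0.213) = 2.25 J.
v_min = √(2|U|/m) = √(2·2.25/9.89×10⁻³) = 21.3 m/s.

21.3 m/s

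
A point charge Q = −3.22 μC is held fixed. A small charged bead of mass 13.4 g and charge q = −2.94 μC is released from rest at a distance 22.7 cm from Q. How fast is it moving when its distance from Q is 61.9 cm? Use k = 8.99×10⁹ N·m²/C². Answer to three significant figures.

Only the electrostatic force acts, so mechanical energy is conserved: ½mv² = U₁ − U₂ = kQq(1/r₁ − 1/r₂).
U₁ − U₂ = (8.99×10⁹ N·m²/C²)(-3.22×10⁻⁶ C)(-2.94×10⁻⁶ C)(1/0.227 − 1/0.619) = 0.237 J.
v = √(2·0.237/0.0134) = 5.95 m/s.

5.95 m/s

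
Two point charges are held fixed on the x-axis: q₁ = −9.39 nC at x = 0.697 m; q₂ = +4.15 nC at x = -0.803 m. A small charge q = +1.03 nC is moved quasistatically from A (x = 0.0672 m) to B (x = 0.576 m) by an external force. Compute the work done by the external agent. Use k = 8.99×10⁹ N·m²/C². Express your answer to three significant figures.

-5.97×10⁻⁷ J

For quasistatic motion the external work equals the change in potential energy: W_ext = qΔV = q(V_B − V_A).
At A: distances to the source charges are 0.630 m, 0.870 m; V_A = Σ kqᵢ/rᵢ = -91.2 V.
At B: distances to the source charges are 0.121 m, 1.38 m; V_B = Σ kqᵢ/rᵢ = -671 V.
ΔV = V_B − V_A = -579 V.
W_ext = qΔV = (1.03×10⁻⁹ C)(-579 V) = -5.97×10⁻⁷ J.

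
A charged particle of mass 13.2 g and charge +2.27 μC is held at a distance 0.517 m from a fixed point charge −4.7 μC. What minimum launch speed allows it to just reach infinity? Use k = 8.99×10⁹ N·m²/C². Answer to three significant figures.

5.30 m/s

To just escape, total mechanical energy must reach zero at infinity: ½mv²_min + U = 0, so ½mv²_min = −U = |kQq|/r.
|U| = |kQq|/r = (8.99×10⁹ N·m²/C²)(4.70×10⁻⁶)(2.27×10⁻⁶)/(0.517) = 0.186 J.
v_min = √(2|U|/m) = √(2·0.186/0.0132) = 5.30 m/s.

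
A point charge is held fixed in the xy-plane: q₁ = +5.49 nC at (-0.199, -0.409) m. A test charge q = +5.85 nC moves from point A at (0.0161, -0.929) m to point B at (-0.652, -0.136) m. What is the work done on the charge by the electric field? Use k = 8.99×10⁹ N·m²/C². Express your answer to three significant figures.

The work done by the electric force is W_field = −ΔU = −q(V_B − V_A) = q(V_A − V_B).
At A: distance to the source charge is 0.563 m; V_A = kq₁/r = 87.7 V.
At B: distance to the source charge is 0.529 m; V_B = kq₁/r = 93.3 V.
ΔV = V_B − V_A = 5.61 V.
W_field = −qΔV = −(5.85×10⁻⁹ C)(5.61 V) = -3.28×10⁻⁸ J.

-3.28×10⁻⁸ J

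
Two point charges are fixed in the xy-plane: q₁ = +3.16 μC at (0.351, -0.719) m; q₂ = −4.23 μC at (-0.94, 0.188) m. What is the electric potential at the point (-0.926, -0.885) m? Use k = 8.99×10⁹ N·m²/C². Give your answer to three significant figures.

Electric potential is a scalar, so the contributions from each charge add algebraically: V = Σ kqᵢ/rᵢ.
Distances from the field point to each charge: r₁ = 1.29 m, r₂ = 1.07 m.
V = k[(3.16×10⁻⁶)/(1.29) + (-4.23×10⁻⁶)/(1.07)] = -1.34×10⁴ V.

-1.34×10⁴ V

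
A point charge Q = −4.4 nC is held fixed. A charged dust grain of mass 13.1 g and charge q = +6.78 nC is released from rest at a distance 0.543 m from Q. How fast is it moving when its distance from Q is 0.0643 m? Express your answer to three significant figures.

Only the electrostatic force acts, so mechanical energy is conserved: ½mv² = U₁ − U₂ = kQq(1/r₁ − 1/r₂).
U₁ − U₂ = (8.99×10⁹ N·m²/C²)(-4.40×10⁻⁹ C)(6.78×10⁻⁹ C)(1/0.543 − 1/0.0643) = 3.68×10⁻⁶ J.
v = √(2·3.68×10⁻⁶/0.0131) = 0.0237 m/s.

0.0237 m/s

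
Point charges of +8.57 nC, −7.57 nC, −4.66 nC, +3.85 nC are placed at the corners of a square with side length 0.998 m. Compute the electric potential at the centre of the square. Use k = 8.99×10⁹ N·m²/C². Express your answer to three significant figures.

2.42 V

Electric potential is a scalar, so the contributions from each charge add algebraically: V = Σ kqᵢ/rᵢ.
The distance from each corner to the centre is a√2/2 = 0.706 m.
V = k[(8.57×10⁻⁹)/(0.706) + (-7.57×10⁻⁹)/(0.706) + (-4.66×10⁻⁹)/(0.706) + (3.85×10⁻⁹)/(0.706)] = 2.42 V.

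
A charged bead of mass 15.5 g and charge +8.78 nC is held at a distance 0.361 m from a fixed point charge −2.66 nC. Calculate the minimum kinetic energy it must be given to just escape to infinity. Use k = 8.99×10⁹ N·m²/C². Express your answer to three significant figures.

5.82×10⁻⁷ J

To just escape, total mechanical energy must reach zero at infinity: ½mv²_min + U = 0, so ½mv²_min = −U = |kQq|/r.
|U| = |kQq|/r = (8.99×10⁹ N·m²/C²)(2.66×10⁻⁹)(8.78×10⁻⁹)/(0.361) = 5.82×10⁻⁷ J.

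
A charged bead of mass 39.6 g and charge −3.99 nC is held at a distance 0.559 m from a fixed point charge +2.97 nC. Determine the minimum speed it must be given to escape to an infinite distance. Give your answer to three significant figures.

To just escape, total mechanical energy must reach zero at infinity: ½mv²_min + U = 0, so ½mv²_min = −U = |kQq|/r.
|U| = |kQq|/r = (8.99×10⁹ N·m²/C²)(2.97×10⁻⁹)(3.99×10⁻⁹)/(0.559) = 1.91×10⁻⁷ J.
v_min = √(2|U|/m) = √(2·1.91×10⁻⁷/0.0396) = 3.10×10⁻³ m/s.

3.10×10⁻³ m/s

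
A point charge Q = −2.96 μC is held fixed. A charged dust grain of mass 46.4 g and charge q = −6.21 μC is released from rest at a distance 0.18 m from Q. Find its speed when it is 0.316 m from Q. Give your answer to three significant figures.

Only the electrostatic force acts, so mechanical energy is conserved: ½mv² = U₁ − U₂ = kQq(1/r₁ − 1/r₂).
U₁ − U₂ = (8.99×10⁹ N·m²/C²)(-2.96×10⁻⁶ C)(-6.21×10⁻⁶ C)(1/0.180 − 1/0.316) = 0.395 J.
v = √(2·0.395/0.0464) = 4.13 m/s.

4.13 m/s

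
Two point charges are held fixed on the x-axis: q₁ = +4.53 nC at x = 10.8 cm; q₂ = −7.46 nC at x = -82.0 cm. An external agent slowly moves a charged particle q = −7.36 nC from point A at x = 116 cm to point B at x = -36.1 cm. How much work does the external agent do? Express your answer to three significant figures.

For quasistatic motion the external work equals the change in potential energy: W_ext = qΔV = q(V_B − V_A).
At A: distances to the source charges are 1.05 m, 1.98 m; V_A = Σ kqᵢ/rᵢ = 4.84 V.
At B: distances to the source charges are 0.469 m, 0.459 m; V_B = Σ kqᵢ/rᵢ = -59.3 V.
ΔV = V_B − V_A = -64.1 V.
W_ext = qΔV = (-7.36×10⁻⁹ C)(-64.1 V) = 4.72×10⁻⁷ J.

4.72×10⁻⁷ J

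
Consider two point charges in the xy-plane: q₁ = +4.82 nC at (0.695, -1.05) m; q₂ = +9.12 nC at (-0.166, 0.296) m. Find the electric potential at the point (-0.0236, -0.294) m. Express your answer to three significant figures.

Electric potential is a scalar, so the contributions from each charge add algebraically: V = Σ kqᵢ/rᵢ.
Distances from the field point to each charge: r₁ = 1.04 m, r₂ = 0.607 m.
V = k[(4.82×10⁻⁹)/(1.04) + (9.12×10⁻⁹)/(0.607)] = 177 V.

177 V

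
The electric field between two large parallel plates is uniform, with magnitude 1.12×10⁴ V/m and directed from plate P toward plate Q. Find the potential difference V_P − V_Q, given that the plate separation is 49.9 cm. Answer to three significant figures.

In a uniform field, potential decreases in the direction of E: ΔV = −E·d for a displacement d parallel to E.
Going from Q to P is a displacement of 49.9 cm opposite to the field, so V_P − V_Q = +Ed = 5590 V.

5590 V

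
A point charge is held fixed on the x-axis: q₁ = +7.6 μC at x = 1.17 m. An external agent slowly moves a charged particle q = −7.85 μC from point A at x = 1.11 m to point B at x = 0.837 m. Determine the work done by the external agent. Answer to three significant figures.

For quasistatic motion the external work equals the change in potential energy: W_ext = qΔV = q(V_B − V_A).
At A: distance to the source charge is 0.0600 m; V_A = kq₁/r = 1.14×10⁶ V.
At B: distance to the source charge is 0.333 m; V_B = kq₁/r = 2.05×10⁵ V.
ΔV = V_B − V_A = -9.34×10⁵ V.
W_ext = qΔV = (-7.85×10⁻⁶ C)(-9.34×10⁵ V) = 7.33 J.

7.33 J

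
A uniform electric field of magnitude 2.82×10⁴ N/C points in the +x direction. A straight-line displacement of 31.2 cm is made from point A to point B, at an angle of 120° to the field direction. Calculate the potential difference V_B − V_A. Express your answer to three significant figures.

Only the component of displacement along E changes the potential: ΔV = −E·d·cosθ.
ΔV = −(2.82×10⁴ V/m)(0.312 m)cos120° = 4400 V.

4400 V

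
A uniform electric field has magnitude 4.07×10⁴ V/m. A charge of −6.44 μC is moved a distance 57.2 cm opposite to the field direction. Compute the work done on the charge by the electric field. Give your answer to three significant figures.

The potential change for a displacement 57.2 cm opposite to the field direction is ΔV = +Ed = 2.33×10⁴ V.
W_field = −qΔV = 0.150 J.

0.150 J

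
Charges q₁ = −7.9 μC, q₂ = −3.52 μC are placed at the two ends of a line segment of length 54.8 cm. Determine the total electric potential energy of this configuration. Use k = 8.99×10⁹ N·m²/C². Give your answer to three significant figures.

0.456 J

The assembly work is the sum of pairwise potential energies, U = Σ_{i<j} kqᵢqⱼ/rᵢⱼ.
The separation is r = 0.548 m.
U = (0.456) = 0.456 J.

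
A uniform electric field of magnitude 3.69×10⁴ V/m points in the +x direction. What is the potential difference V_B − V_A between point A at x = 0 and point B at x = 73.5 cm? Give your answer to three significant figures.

In a uniform field, potential decreases in the direction of E: V_B − V_A = −E·Δx.
V_B − V_A = −(3.69×10⁴ V/m)(0.735 m) = -2.71×10⁴ V.

-2.71×10⁴ V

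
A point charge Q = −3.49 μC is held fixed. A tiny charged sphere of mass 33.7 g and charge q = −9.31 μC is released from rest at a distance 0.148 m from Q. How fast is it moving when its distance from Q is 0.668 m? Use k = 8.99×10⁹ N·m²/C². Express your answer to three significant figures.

9.55 m/s

Only the electrostatic force acts, so mechanical energy is conserved: ½mv² = U₁ − U₂ = kQq(1/r₁ − 1/r₂).
U₁ − U₂ = (8.99×10⁹ N·m²/C²)(-3.49×10⁻⁶ C)(-9.31×10⁻⁶ C)(1/0.148 − 1/0.668) = 1.54 J.
v = √(2·1.54/0.0337) = 9.55 m/s.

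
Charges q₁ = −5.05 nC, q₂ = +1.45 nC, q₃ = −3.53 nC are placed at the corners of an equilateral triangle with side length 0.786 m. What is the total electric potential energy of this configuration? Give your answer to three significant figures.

The work to assemble the configuration equals its total potential energy, U = Σ kqᵢqⱼ/rᵢⱼ over all pairs.
All three pair separations equal the side length, 0.786 m.
U = (-8.38×10⁻⁸) + (2.04×10⁻⁷) + (-5.85×10⁻⁸) = 6.16×10⁻⁸ J.

6.16×10⁻⁸ J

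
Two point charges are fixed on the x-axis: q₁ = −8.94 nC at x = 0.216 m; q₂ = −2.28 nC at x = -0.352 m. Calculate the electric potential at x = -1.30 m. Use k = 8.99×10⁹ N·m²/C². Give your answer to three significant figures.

The total potential is the scalar sum of each charge's contribution, V = Σ kqᵢ/rᵢ.
Distances from the field point to each charge: r₁ = 1.52 m, r₂ = 0.948 m.
V = k[(-8.94×10⁻⁹)/(1.52) + (-2.28×10⁻⁹)/(0.948)] = -74.6 V.

-74.6 V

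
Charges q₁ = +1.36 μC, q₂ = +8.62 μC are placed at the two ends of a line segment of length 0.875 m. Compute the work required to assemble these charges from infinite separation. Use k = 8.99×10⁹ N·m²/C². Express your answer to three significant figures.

The assembly work is the sum of pairwise potential energies, U = Σ_{i<j} kqᵢqⱼ/rᵢⱼ.
The separation is r = 0.875 m.
U = (0.120) = 0.120 J.

0.120 J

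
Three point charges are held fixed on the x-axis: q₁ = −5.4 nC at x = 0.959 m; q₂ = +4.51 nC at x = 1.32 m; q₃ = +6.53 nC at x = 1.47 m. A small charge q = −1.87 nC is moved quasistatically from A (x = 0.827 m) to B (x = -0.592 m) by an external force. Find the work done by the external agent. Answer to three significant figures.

-3.98×10⁻⁷ J

For quasistatic motion the external work equals the change in potential energy: W_ext = qΔV = q(V_B − V_A).
At A: distances to the source charges are 0.132 m, 0.493 m, 0.643 m; V_A = Σ kqᵢ/rᵢ = -194 V.
At B: distances to the source charges are 1.55 m, 1.91 m, 2.06 m; V_B = Σ kqᵢ/rᵢ = 18.4 V.
ΔV = V_B − V_A = 213 V.
W_ext = qΔV = (-1.87×10⁻⁹ C)(213 V) = -3.98×10⁻⁷ J.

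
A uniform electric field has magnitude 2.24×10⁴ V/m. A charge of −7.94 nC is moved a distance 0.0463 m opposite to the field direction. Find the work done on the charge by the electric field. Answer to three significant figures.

The potential change for a displacement 0.0463 m opposite to the field direction is ΔV = +Ed = 1040 V.
W_field = −qΔV = 8.23×10⁻⁶ J.

8.23×10⁻⁶ J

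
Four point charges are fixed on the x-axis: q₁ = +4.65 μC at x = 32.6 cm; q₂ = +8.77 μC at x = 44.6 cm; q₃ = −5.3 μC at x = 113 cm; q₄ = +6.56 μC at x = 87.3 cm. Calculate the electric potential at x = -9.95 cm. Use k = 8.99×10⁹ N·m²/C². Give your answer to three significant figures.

Electric potential is a scalar, so the contributions from each charge add algebraically: V = Σ kqᵢ/rᵢ.
Distances from the field point to each charge: r₁ = 0.425 m, r₂ = 0.545 m, r₃ = 1.23 m, r₄ = 0.973 m.
V = k[(4.65×10⁻⁶)/(0.425) + (8.77×10⁻⁶)/(0.545) + (-5.30×10⁻⁶)/(1.23) + (6.56×10⁻⁶)/(0.973)] = 2.65×10⁵ V.

2.65×10⁵ V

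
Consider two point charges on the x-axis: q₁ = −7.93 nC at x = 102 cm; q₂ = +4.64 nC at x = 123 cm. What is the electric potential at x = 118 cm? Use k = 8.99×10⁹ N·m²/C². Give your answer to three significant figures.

389 V

Electric potential is a scalar, so the contributions from each charge add algebraically: V = Σ kqᵢ/rᵢ.
Distances from the field point to each charge: r₁ = 0.160 m, r₂ = 0.0500 m.
V = k[(-7.93×10⁻⁹)/(0.160) + (4.64×10⁻⁹)/(0.0500)] = 389 V.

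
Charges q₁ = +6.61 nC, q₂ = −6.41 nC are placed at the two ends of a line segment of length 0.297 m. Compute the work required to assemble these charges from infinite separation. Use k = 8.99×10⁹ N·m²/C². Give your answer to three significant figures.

-1.28×10⁻⁶ J

The work to assemble the configuration equals its total potential energy, U = Σ kqᵢqⱼ/rᵢⱼ over all pairs.
The separation is r = 0.297 m.
U = (-1.28×10⁻⁶) = -1.28×10⁻⁶ J.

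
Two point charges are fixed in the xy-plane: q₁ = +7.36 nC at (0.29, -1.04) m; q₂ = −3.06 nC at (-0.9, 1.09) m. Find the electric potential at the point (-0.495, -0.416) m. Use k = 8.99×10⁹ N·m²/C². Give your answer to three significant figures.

48.3 V

The total potential is the scalar sum of each charge's contribution, V = Σ kqᵢ/rᵢ.
Distances from the field point to each charge: r₁ = 1.00 m, r₂ = 1.56 m.
V = k[(7.36×10⁻⁹)/(1.00) + (-3.06×10⁻⁹)/(1.56)] = 48.3 V.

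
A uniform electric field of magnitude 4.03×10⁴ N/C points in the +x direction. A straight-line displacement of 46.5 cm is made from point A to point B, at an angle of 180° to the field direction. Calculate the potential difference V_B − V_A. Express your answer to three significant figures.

1.87×10⁴ V

Only the component of displacement along E changes the potential: ΔV = −E·d·cosθ.
ΔV = −(4.03×10⁴ V/m)(0.465 m)cos180° = 1.87×10⁴ V.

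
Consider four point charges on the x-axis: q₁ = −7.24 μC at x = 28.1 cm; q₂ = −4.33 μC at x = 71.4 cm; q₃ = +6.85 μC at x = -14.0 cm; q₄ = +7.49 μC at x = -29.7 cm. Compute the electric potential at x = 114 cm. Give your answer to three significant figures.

-7.22×10⁴ V

The total potential is the scalar sum of each charge's contribution, V = Σ kqᵢ/rᵢ.
Distances from the field point to each charge: r₁ = 0.859 m, r₂ = 0.426 m, r₃ = 1.28 m, r₄ = 1.44 m.
V = k[(-7.24×10⁻⁶)/(0.859) + (-4.33×10⁻⁶)/(0.426) + (6.85×10⁻⁶)/(1.28) + (7.49×10⁻⁶)/(1.44)] = -7.22×10⁴ V.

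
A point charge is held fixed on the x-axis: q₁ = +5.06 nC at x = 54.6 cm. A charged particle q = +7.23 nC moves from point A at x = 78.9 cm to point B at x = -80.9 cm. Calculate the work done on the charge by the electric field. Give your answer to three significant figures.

1.11×10⁻⁶ J

The work done by the electric force is W_field = −ΔU = −q(V_B − V_A) = q(V_A − V_B).
At A: distance to the source charge is 0.243 m; V_A = kq₁/r = 187 V.
At B: distance to the source charge is 1.35 m; V_B = kq₁/r = 33.6 V.
ΔV = V_B − V_A = -154 V.
W_field = −qΔV = −(7.23×10⁻⁹ C)(-154 V) = 1.11×10⁻⁶ J.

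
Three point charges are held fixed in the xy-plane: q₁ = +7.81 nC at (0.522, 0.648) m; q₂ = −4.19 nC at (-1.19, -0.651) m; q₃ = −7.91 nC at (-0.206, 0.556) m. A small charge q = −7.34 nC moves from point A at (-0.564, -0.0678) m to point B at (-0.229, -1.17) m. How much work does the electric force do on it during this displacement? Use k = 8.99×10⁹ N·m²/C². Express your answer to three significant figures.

3.59×10⁻⁷ J

The work done by the electric force is W_field = −ΔU = −q(V_B − V_A) = q(V_A − V_B).
At A: distances to the source charges are 1.30 m, 0.856 m, 0.719 m; V_A = Σ kqᵢ/rᵢ = -88.9 V.
At B: distances to the source charges are 1.97 m, 1.09 m, 1.73 m; V_B = Σ kqᵢ/rᵢ = -40.0 V.
ΔV = V_B − V_A = 48.9 V.
W_field = −qΔV = −(-7.34×10⁻⁹ C)(48.9 V) = 3.59×10⁻⁷ J.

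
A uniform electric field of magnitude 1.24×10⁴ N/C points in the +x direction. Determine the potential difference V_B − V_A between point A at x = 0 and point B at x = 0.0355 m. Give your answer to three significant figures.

-440 V

In a uniform field, potential decreases in the direction of E: V_B − V_A = −E·Δx.
V_B − V_A = −(1.24×10⁴ V/m)(0.0355 m) = -440 V.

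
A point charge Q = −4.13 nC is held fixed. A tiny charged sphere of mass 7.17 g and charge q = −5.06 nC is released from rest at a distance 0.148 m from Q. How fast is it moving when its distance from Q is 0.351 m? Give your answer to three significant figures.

Only the electrostatic force acts, so mechanical energy is conserved: ½mv² = U₁ − U₂ = kQq(1/r₁ − 1/r₂).
U₁ − U₂ = (8.99×10⁹ N·m²/C²)(-4.13×10⁻⁹ C)(-5.06×10⁻⁹ C)(1/0.148 − 1/0.351) = 7.34×10⁻⁷ J.
v = √(2·7.34×10⁻⁷/7.17×10⁻³) = 0.0143 m/s.

0.0143 m/s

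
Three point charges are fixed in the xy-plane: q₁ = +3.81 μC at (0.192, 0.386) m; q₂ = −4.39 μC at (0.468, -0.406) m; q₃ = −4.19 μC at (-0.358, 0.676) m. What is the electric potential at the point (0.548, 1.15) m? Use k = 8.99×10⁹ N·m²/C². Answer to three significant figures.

-2.15×10⁴ V

Electric potential is a scalar, so the contributions from each charge add algebraically: V = Σ kqᵢ/rᵢ.
Distances from the field point to each charge: r₁ = 0.843 m, r₂ = 1.56 m, r₃ = 1.02 m.
V = k[(3.81×10⁻⁶)/(0.843) + (-4.39×10⁻⁶)/(1.56) + (-4.19×10⁻⁶)/(1.02)] = -2.15×10⁴ V.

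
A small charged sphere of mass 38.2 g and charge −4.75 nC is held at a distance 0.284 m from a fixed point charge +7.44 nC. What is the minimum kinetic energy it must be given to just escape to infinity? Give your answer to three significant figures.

1.12×10⁻⁶ J

To just escape, total mechanical energy must reach zero at infinity: ½mv²_min + U = 0, so ½mv²_min = −U = |kQq|/r.
|U| = |kQq|/r = (8.99×10⁹ N·m²/C²)(7.44×10⁻⁹)(4.75×10⁻⁹)/(0.284) = 1.12×10⁻⁶ J.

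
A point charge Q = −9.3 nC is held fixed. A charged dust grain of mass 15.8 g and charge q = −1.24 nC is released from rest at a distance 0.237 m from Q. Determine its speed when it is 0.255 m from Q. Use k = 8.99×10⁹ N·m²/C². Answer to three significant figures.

1.98×10⁻³ m/s

Only the electrostatic force acts, so mechanical energy is conserved: ½mv² = U₁ − U₂ = kQq(1/r₁ − 1/r₂).
U₁ − U₂ = (8.99×10⁹ N·m²/C²)(-9.30×10⁻⁹ C)(-1.24×10⁻⁹ C)(1/0.237 − 1/0.255) = 3.09×10⁻⁸ J.
v = √(2·3.09×10⁻⁸/0.0158) = 1.98×10⁻³ m/s.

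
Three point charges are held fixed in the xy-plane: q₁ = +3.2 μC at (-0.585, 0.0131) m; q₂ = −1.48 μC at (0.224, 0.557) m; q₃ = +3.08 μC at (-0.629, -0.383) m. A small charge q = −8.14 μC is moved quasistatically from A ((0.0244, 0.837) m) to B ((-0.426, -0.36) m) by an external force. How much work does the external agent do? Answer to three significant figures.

-1.51 J

For quasistatic motion the external work equals the change in potential energy: W_ext = qΔV = q(V_B − V_A).
At A: distances to the source charges are 1.02 m, 0.344 m, 1.38 m; V_A = Σ kqᵢ/rᵢ = 9390 V.
At B: distances to the source charges are 0.406 m, 1.12 m, 0.204 m; V_B = Σ kqᵢ/rᵢ = 1.95×10⁵ V.
ΔV = V_B − V_A = 1.85×10⁵ V.
W_ext = qΔV = (-8.14×10⁻⁶ C)(1.85×10⁵ V) = -1.51 J.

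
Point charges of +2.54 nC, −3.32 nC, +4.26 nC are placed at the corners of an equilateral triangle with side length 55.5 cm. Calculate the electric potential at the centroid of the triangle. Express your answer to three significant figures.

97.6 V

Electric potential is a scalar, so the contributions from each charge add algebraically: V = Σ kqᵢ/rᵢ.
The distance from each vertex to the centroid is a/√3 = 0.320 m.
V = k[(2.54×10⁻⁹)/(0.320) + (-3.32×10⁻⁹)/(0.320) + (4.26×10⁻⁹)/(0.320)] = 97.6 V.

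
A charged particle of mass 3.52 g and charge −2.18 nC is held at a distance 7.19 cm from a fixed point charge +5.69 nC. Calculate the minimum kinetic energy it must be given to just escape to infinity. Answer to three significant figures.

1.55×10⁻⁶ J

To just escape, total mechanical energy must reach zero at infinity: ½mv²_min + U = 0, so ½mv²_min = −U = |kQq|/r.
|U| = |kQq|/r = (8.99×10⁹ N·m²/C²)(5.69×10⁻⁹)(2.18×10⁻⁹)/(0.0719) = 1.55×10⁻⁶ J.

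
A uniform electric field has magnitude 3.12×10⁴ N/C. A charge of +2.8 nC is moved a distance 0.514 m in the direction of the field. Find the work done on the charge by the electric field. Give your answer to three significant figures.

The potential change for a displacement 0.514 m in the direction of the field is ΔV = −Ed = -1.60×10⁴ V.
W_field = −qΔV = 4.49×10⁻⁵ J.

4.49×10⁻⁵ J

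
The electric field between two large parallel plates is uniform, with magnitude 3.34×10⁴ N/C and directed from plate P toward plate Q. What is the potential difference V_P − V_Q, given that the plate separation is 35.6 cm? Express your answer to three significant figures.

1.19×10⁴ V

In a uniform field, potential decreases in the direction of E: ΔV = −E·d for a displacement d parallel to E.
Going from Q to P is a displacement of 35.6 cm opposite to the field, so V_P − V_Q = +Ed = 1.19×10⁴ V.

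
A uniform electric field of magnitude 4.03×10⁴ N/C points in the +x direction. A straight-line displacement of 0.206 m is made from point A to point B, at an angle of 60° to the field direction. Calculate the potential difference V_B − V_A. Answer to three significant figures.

-4150 V

Only the component of displacement along E changes the potential: ΔV = −E·d·cosθ.
ΔV = −(4.03×10⁴ V/m)(0.206 m)cos60° = -4150 V.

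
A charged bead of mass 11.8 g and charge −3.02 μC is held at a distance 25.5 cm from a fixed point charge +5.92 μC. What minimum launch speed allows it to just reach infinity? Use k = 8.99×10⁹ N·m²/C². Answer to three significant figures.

10.3 m/s

To just escape, total mechanical energy must reach zero at infinity: ½mv²_min + U = 0, so ½mv²_min = −U = |kQq|/r.
|U| = |kQq|/r = (8.99×10⁹ N·m²/C²)(5.92×10⁻⁶)(3.02×10⁻⁶)/(0.255) = 0.630 J.
v_min = √(2|U|/m) = √(2·0.630/0.0118) = 10.3 m/s.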